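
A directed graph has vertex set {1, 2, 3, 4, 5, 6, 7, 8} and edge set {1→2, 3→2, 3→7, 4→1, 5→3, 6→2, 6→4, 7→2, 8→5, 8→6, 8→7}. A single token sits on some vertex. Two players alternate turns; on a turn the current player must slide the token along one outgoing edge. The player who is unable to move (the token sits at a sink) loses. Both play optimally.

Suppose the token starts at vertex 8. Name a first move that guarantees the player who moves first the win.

Move to 5.

Use the standard recursion: the mover loses at a terminal position; elsewhere, the mover wins exactly when some move hands the opponent an L position.
Every edge goes from a vertex to one that appears earlier in the order 2, 7, 3, 1, 4, 6, 5, 8, so processing vertices in that order labels each vertex after all of its successors.
2: no outgoing edge → L
7: W (go to 2, an L position)
3: W (go to 2, an L position)
1: W (go to 2, an L position)
4: L (sole option 1(W) is W)
6: W (go to 4, an L position)
5: L (sole option 3(W) is W)
8: W (go to 5, an L position)
From 8, the L positions reachable in one move are: 5.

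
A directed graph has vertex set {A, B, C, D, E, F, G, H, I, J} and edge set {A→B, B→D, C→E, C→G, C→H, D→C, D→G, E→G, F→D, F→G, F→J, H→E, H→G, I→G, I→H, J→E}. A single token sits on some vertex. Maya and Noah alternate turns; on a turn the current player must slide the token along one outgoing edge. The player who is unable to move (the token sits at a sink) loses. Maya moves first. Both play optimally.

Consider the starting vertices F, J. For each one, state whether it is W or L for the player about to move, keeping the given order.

F: W, J: L

Build the W/L table. Terminal = L. A non-terminal position is W if it has a move to some L; otherwise it is L.
Every edge goes from a vertex to one that appears earlier in the order G, E, H, C, J, D, I, F, B, A, so processing vertices in that order labels each vertex after all of its successors.
G: no outgoing edge → L
E: →G(L), so W
H: →G(L), so W
C: →G(L), so W
J: →E(W) only, which is W, so L
D: →G(L), so W
I: →G(L), so W
F: →J(L), so W
B: →D(W) only, which is W, so L
A: →B(L), so W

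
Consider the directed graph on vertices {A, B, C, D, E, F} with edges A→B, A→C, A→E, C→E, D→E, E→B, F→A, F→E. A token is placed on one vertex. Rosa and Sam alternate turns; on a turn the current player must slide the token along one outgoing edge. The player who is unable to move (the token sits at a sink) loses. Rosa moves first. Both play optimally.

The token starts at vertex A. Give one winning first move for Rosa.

Use the standard recursion: the mover loses at a terminal position; elsewhere, the mover wins exactly when some move hands the opponent an L position.
Every edge goes from a vertex to one that appears earlier in the order B, E, C, A, F, D, so processing vertices in that order labels each vertex after all of its successors.
B: no outgoing edge → L
E: can move to B, which is L ⇒ W
C: the only move is to E(W), a W ⇒ L
A: can move to C, which is L ⇒ W
F: moves to A(W), E(W); every one is W ⇒ L
D: the only move is to E(W), a W ⇒ L
From A, the L positions reachable in one move are: C, B. Any move reaching one of these is winning.

Move to C.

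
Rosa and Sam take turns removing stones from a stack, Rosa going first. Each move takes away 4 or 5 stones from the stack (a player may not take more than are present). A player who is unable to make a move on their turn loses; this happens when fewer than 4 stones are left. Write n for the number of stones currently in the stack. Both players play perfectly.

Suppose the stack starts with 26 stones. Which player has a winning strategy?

Use the standard recursion: the mover loses at a terminal position; elsewhere, the mover wins exactly when some move hands the opponent an L position.
n=0: no move → L
n=1: no move → L
n=2: no move → L
n=3: no move → L
n=4: can move to 0, which is L ⇒ W
n=5: can move to 1, which is L ⇒ W
n=6: can move to 2, which is L ⇒ W
n=7: can move to 3, which is L ⇒ W
n=8: can move to 3, which is L ⇒ W
n=9: moves to 5(W), 4(W); every one is W ⇒ L
n=10: moves to 6(W), 5(W); every one is W ⇒ L
n=11: moves to 7(W), 6(W); every one is W ⇒ L
n=12: moves to 8(W), 7(W); every one is W ⇒ L
n=13: can move to 9, which is L ⇒ W
n=14: can move to 10, which is L ⇒ W
n=15: can move to 11, which is L ⇒ W
n=16: can move to 12, which is L ⇒ W
n=17: can move to 12, which is L ⇒ W
n=18: moves to 14(W), 13(W); every one is W ⇒ L
n=19: moves to 15(W), 14(W); every one is W ⇒ L
n=20: moves to 16(W), 15(W); every one is W ⇒ L
n=21: moves to 17(W), 16(W); every one is W ⇒ L
n=22: can move to 18, which is L ⇒ W
n=23: can move to 19, which is L ⇒ W
n=24: can move to 20, which is L ⇒ W
n=25: can move to 21, which is L ⇒ W
n=26: can move to 21, which is L ⇒ W
The starting position 26 is W: Rosa should remove 5, leaving 21, handing over an L position.

Rosa wins.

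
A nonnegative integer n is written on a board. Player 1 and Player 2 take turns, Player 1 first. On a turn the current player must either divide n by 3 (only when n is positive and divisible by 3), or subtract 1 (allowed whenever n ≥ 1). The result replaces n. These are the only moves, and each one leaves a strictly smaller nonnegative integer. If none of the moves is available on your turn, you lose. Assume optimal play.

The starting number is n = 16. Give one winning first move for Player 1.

Work bottom-up. With no move the player to move loses. Otherwise the position is W if at least one move leads to an L position for the opponent, and L if every move leads to a W.
n=0: no move → L
n=1: can move to 0, which is L ⇒ W
n=2: the only move is to 1(W), a W ⇒ L
n=3: can move to 2, which is L ⇒ W
n=4: the only move is to 3(W), a W ⇒ L
n=5: can move to 4, which is L ⇒ W
n=6: can move to 2, which is L ⇒ W
n=7: the only move is to 6(W), a W ⇒ L
n=8: can move to 7, which is L ⇒ W
n=9: moves to 3(W), 8(W); every one is W ⇒ L
n=10: can move to 9, which is L ⇒ W
n=11: the only move is to 10(W), a W ⇒ L
n=12: can move to 4, which is L ⇒ W
n=13: the only move is to 12(W), a W ⇒ L
n=14: can move to 13, which is L ⇒ W
n=15: moves to 5(W), 14(W); every one is W ⇒ L
n=16: can move to 15, which is L ⇒ W
From 16, the L positions reachable in one move are: 15.

Move to 15.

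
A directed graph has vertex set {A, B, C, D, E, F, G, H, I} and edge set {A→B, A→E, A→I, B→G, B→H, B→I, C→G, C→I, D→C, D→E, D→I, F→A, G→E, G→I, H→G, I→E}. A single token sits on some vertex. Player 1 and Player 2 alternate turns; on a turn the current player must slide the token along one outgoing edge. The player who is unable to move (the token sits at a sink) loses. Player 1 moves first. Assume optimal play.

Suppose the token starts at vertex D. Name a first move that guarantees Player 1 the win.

Label each position W (a win for the player to move) or L (a loss). A position with no legal move is L; any other position is W exactly when some move reaches an L, and L when every move reaches a W.
Every edge goes from a vertex to one that appears earlier in the order E, I, G, C, D, H, B, A, F, so processing vertices in that order labels each vertex after all of its successors.
E: no outgoing edge → L
I: →E(L), so W
G: →E(L), so W
C: →G(W), I(W) — all W, so L
D: →C(L), so W
H: →G(W) only, which is W, so L
B: →H(L), so W
A: →E(L), so W
F: →A(W) only, which is W, so L
From D, the L positions reachable in one move are: C, E. Any move reaching one of these is winning.

Move to C.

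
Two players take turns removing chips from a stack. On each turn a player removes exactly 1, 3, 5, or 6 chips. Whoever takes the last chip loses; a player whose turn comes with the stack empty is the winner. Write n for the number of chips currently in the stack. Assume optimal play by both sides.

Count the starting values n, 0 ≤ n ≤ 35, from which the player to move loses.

10

Label each position W (a win for the player to move) or L (a loss). A position with no legal move is W; any other position is W exactly when some move reaches an L, and L when every move reaches a W.
n=0: no move; the opponent has just taken the last chip and therefore loses → W
n=1: the only move is to 0(W), a W ⇒ L
n=2: can move to 1, which is L ⇒ W
n=3: moves to 2(W), 0(W); every one is W ⇒ L
n=4: can move to 3, which is L ⇒ W
n=5: moves to 4(W), 2(W), 0(W); every one is W ⇒ L
n=6: can move to 5, which is L ⇒ W
n=7: can move to 1, which is L ⇒ W
n=8: can move to 5, which is L ⇒ W
n=9: can move to 3, which is L ⇒ W
n=10: can move to 5, which is L ⇒ W
n=11: can move to 5, which is L ⇒ W
n=12: moves to 11(W), 9(W), 7(W), 6(W); every one is W ⇒ L
n=13: can move to 12, which is L ⇒ W
n=14: moves to 13(W), 11(W), 9(W), 8(W); every one is W ⇒ L
n=15: can move to 14, which is L ⇒ W
n=16: moves to 15(W), 13(W), 11(W), 10(W); every one is W ⇒ L
n=17: can move to 16, which is L ⇒ W
n=18: can move to 12, which is L ⇒ W
n=19: can move to 16, which is L ⇒ W
n=20: can move to 14, which is L ⇒ W
n=21: can move to 16, which is L ⇒ W
n=22: can move to 16, which is L ⇒ W
n=23: moves to 22(W), 20(W), 18(W), 17(W); every one is W ⇒ L
n=24: can move to 23, which is L ⇒ W
n=25: moves to 24(W), 22(W), 20(W), 19(W); every one is W ⇒ L
n=26: can move to 25, which is L ⇒ W
n=27: moves to 26(W), 24(W), 22(W), 21(W); every one is W ⇒ L
n=28: can move to 27, which is L ⇒ W
n=29: can move to 23, which is L ⇒ W
n=30: can move to 27, which is L ⇒ W
n=31: can move to 25, which is L ⇒ W
n=32: can move to 27, which is L ⇒ W
n=33: can move to 27, which is L ⇒ W
n=34: moves to 33(W), 31(W), 29(W), 28(W); every one is W ⇒ L
n=35: can move to 34, which is L ⇒ W
L entries with 0 ≤ n ≤ 35: n = 1, 3, 5, 12, 14, 16, 23, 25, 27, 34; that makes 10.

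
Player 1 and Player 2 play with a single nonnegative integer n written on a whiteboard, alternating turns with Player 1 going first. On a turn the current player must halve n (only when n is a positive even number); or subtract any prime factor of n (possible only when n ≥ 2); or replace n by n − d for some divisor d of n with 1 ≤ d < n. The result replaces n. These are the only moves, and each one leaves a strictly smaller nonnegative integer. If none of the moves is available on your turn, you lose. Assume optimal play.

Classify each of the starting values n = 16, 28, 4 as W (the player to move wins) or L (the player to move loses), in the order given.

16: W, 28: W, 4: L

Build the W/L table. Terminal = L. A non-terminal position is W if it has a move to some L; otherwise it is L.
n=0: no move → L
n=1: no move → L
n=2: can move to 0, which is L ⇒ W
n=3: can move to 0, which is L ⇒ W
n=4: moves to 2(W), 3(W); every one is W ⇒ L
n=5: can move to 0, which is L ⇒ W
n=6: can move to 4, which is L ⇒ W
n=7: can move to 0, which is L ⇒ W
n=8: can move to 4, which is L ⇒ W
n=9: moves to 6(W), 8(W); every one is W ⇒ L
n=10: can move to 9, which is L ⇒ W
n=11: can move to 0, which is L ⇒ W
n=12: can move to 9, which is L ⇒ W
n=13: can move to 0, which is L ⇒ W
n=14: moves to 7(W), 12(W), 13(W); every one is W ⇒ L
n=15: can move to 14, which is L ⇒ W
n=16: can move to 14, which is L ⇒ W
n=17: can move to 0, which is L ⇒ W
n=18: can move to 9, which is L ⇒ W
n=19: can move to 0, which is L ⇒ W
n=20: moves to 10(W), 15(W), 16(W), 18(W), 19(W); every one is W ⇒ L
n=21: can move to 14, which is L ⇒ W
n=22: can move to 20, which is L ⇒ W
n=23: can move to 0, which is L ⇒ W
n=24: can move to 20, which is L ⇒ W
n=25: can move to 20, which is L ⇒ W
n=26: moves to 13(W), 24(W), 25(W); every one is W ⇒ L
n=27: can move to 26, which is L ⇒ W
n=28: can move to 14, which is L ⇒ W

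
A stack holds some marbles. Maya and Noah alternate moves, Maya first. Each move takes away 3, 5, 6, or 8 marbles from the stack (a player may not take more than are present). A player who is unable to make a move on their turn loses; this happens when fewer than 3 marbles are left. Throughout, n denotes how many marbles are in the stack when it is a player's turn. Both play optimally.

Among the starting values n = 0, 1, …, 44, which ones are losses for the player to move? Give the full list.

0, 1, 2, 11, 12, 13, 22, 23, 24, 33, 34, 35, 44

Positions with no move are L. A position that does have a move is losing for the player to move precisely when every available move leads to a winning position for the opponent. Fill in the labels:
n=0: no move → L
n=1: no move → L
n=2: no move → L
n=3: reaches L-position 0 → W
n=4: reaches L-position 1 → W
n=5: reaches L-position 2 → W
n=6: reaches L-position 1 → W
n=7: reaches L-position 2 → W
n=8: reaches L-position 2 → W
n=9: reaches L-position 1 → W
n=10: reaches L-position 2 → W
n=11: only reaches 8(W), 6(W), 5(W), 3(W), all W → L
n=12: only reaches 9(W), 7(W), 6(W), 4(W), all W → L
n=13: only reaches 10(W), 8(W), 7(W), 5(W), all W → L
n=14: reaches L-position 11 → W
n=15: reaches L-position 12 → W
n=16: reaches L-position 13 → W
n=17: reaches L-position 12 → W
n=18: reaches L-position 13 → W
n=19: reaches L-position 13 → W
n=20: reaches L-position 12 → W
n=21: reaches L-position 13 → W
n=22: only reaches 19(W), 17(W), 16(W), 14(W), all W → L
n=23: only reaches 20(W), 18(W), 17(W), 15(W), all W → L
n=24: only reaches 21(W), 19(W), 18(W), 16(W), all W → L
n=25: reaches L-position 22 → W
n=26: reaches L-position 23 → W
n=27: reaches L-position 24 → W
n=28: reaches L-position 23 → W
n=29: reaches L-position 24 → W
n=30: reaches L-position 24 → W
n=31: reaches L-position 23 → W
n=32: reaches L-position 24 → W
n=33: only reaches 30(W), 28(W), 27(W), 25(W), all W → L
n=34: only reaches 31(W), 29(W), 28(W), 26(W), all W → L
n=35: only reaches 32(W), 30(W), 29(W), 27(W), all W → L
n=36: reaches L-position 33 → W
n=37: reaches L-position 34 → W
n=38: reaches L-position 35 → W
n=39: reaches L-position 34 → W
n=40: reaches L-position 35 → W
n=41: reaches L-position 35 → W
n=42: reaches L-position 34 → W
n=43: reaches L-position 35 → W
n=44: only reaches 41(W), 39(W), 38(W), 36(W), all W → L
Reading off the rows marked L gives the requested list; there are 13 such values of n.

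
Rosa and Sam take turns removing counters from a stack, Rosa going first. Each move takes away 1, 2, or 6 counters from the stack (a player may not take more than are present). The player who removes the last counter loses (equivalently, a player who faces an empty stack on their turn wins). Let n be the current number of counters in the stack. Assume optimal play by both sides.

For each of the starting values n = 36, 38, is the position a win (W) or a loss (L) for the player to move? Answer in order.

Compute win/loss labels from the base case upward. A position with no move is W. Any other position is W if it can reach an L in one move, else L.
n=0: no move; the opponent has just taken the last counter and therefore loses → W
n=1: →0(W) only, which is W, so L
n=2: →1(L), so W
n=3: →1(L), so W
n=4: →3(W), 2(W) — all W, so L
n=5: →4(L), so W
n=6: →4(L), so W
n=7: →1(L), so W
n=8: →7(W), 6(W), 2(W) — all W, so L
n=9: →8(L), so W
n=10: →8(L), so W
n=11: →10(W), 9(W), 5(W) — all W, so L
n=12: →11(L), so W
n=13: →11(L), so W
n=14: →8(L), so W
n=15: →14(W), 13(W), 9(W) — all W, so L
n=16: →15(L), so W
n=17: →15(L), so W
n=18: →17(W), 16(W), 12(W) — all W, so L
n=19: →18(L), so W
n=20: →18(L), so W
n=21: →15(L), so W
n=22: →21(W), 20(W), 16(W) — all W, so L
n=23: →22(L), so W
n=24: →22(L), so W
n=25: →24(W), 23(W), 19(W) — all W, so L
n=26: →25(L), so W
n=27: →25(L), so W
n=28: →22(L), so W
n=29: →28(W), 27(W), 23(W) — all W, so L
n=30: →29(L), so W
n=31: →29(L), so W
n=32: →31(W), 30(W), 26(W) — all W, so L
n=33: →32(L), so W
n=34: →32(L), so W
n=35: →29(L), so W
n=36: →35(W), 34(W), 30(W) — all W, so L
n=37: →36(L), so W
n=38: →36(L), so W

36: L, 38: W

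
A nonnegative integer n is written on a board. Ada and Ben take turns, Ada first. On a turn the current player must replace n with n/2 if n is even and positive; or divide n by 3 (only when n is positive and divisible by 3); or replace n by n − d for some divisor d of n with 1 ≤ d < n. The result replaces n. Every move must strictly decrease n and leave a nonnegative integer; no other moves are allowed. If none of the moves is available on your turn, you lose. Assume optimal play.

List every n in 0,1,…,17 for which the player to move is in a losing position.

Compute win/loss labels from the base case upward. A position with no move is L. Any other position is W if it can reach an L in one move, else L.
n=0: no move → L
n=1: no move → L
n=2: →1(L), so W
n=3: →1(L), so W
n=4: →2(W), 3(W) — all W, so L
n=5: →4(L), so W
n=6: →4(L), so W
n=7: →6(W) only, which is W, so L
n=8: →4(L), so W
n=9: →3(W), 6(W), 8(W) — all W, so L
n=10: →9(L), so W
n=11: →10(W) only, which is W, so L
n=12: →4(L), so W
n=13: →12(W) only, which is W, so L
n=14: →7(L), so W
n=15: →5(W), 10(W), 12(W), 14(W) — all W, so L
n=16: →15(L), so W
n=17: →16(W) only, which is W, so L
Reading off the rows marked L gives the requested list; there are 9 such values of n.

0, 1, 4, 7, 9, 11, 13, 15, 17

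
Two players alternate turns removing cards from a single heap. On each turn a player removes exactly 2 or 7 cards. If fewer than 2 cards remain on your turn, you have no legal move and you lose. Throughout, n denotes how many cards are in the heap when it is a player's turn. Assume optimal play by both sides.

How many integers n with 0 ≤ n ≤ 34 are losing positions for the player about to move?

Use the standard recursion: the mover loses at a terminal position; elsewhere, the mover wins exactly when some move hands the opponent an L position.
n=0: no move → L
n=1: no move → L
n=2: →0(L), so W
n=3: →1(L), so W
n=4: →2(W) only, which is W, so L
n=5: →3(W) only, which is W, so L
n=6: →4(L), so W
n=7: →5(L), so W
n=8: →1(L), so W
n=9: →7(W), 2(W) — all W, so L
n=10: →8(W), 3(W) — all W, so L
n=11: →9(L), so W
n=12: →10(L), so W
n=13: →11(W), 6(W) — all W, so L
n=14: →12(W), 7(W) — all W, so L
n=15: →13(L), so W
n=16: →14(L), so W
n=17: →10(L), so W
n=18: →16(W), 11(W) — all W, so L
n=19: →17(W), 12(W) — all W, so L
n=20: →18(L), so W
n=21: →19(L), so W
n=22: →20(W), 15(W) — all W, so L
n=23: →21(W), 16(W) — all W, so L
n=24: →22(L), so W
n=25: →23(L), so W
n=26: →19(L), so W
n=27: →25(W), 20(W) — all W, so L
n=28: →26(W), 21(W) — all W, so L
n=29: →27(L), so W
n=30: →28(L), so W
n=31: →29(W), 24(W) — all W, so L
n=32: →30(W), 25(W) — all W, so L
n=33: →31(L), so W
n=34: →32(L), so W
L entries with 0 ≤ n ≤ 34: n = 0, 1, 4, 5, 9, 10, 13, 14, 18, 19, 22, 23, 27, 28, 31, 32; that makes 16.

16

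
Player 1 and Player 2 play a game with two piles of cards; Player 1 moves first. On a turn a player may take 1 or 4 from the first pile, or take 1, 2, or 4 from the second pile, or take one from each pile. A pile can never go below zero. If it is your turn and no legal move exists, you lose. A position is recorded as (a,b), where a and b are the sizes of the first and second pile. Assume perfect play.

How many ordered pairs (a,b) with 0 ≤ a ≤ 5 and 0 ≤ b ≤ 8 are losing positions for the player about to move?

Use the standard recursion: the mover loses at a terminal position; elsewhere, the mover wins exactly when some move hands the opponent an L position.
Every move lowers a or b (never raises either), so fill the grid row by row in increasing a, and left to right within a row: each cell's successors are then already labelled.
      b=0  b=1  b=2  b=3  b=4  b=5  b=6  b=7  b=8
a=0:    L    W    W    L    W    W    L    W    W
a=1:    W    W    L    W    W    L    W    W    L
a=2:    L    W    W    W    W    W    W    L    W
a=3:    W    W    L    W    W    L    W    W    W
a=4:    W    L    W    W    L    W    W    L    W
a=5:    L    W    W    L    W    W    L    W    W
Cells with no legal move (terminal, hence L): (0,0).
The remaining L cells, each justified by listing all of its moves:
(0,3): L (options (0,2)(W), (0,1)(W) are all W)
(0,6): L (options (0,5)(W), (0,4)(W), (0,2)(W) are all W)
(1,2): L (options (0,2)(W), (1,1)(W), (1,0)(W), (0,1)(W) are all W)
(1,5): L (options (0,5)(W), (1,4)(W), (1,3)(W), (1,1)(W), (0,4)(W) are all W)
(1,8): L (options (0,8)(W), (1,7)(W), (1,6)(W), (1,4)(W), (0,7)(W) are all W)
(2,0): L (sole option (1,0)(W) is W)
(2,7): L (options (1,7)(W), (2,6)(W), (2,5)(W), (2,3)(W), (1,6)(W) are all W)
(3,2): L (options (2,2)(W), (3,1)(W), (3,0)(W), (2,1)(W) are all W)
(3,5): L (options (2,5)(W), (3,4)(W), (3,3)(W), (3,1)(W), (2,4)(W) are all W)
(4,1): L (options (3,1)(W), (0,1)(W), (4,0)(W), (3,0)(W) are all W)
(4,4): L (options (3,4)(W), (0,4)(W), (4,3)(W), (4,2)(W), (4,0)(W), (3,3)(W) are all W)
(4,7): L (options (3,7)(W), (0,7)(W), (4,6)(W), (4,5)(W), (4,3)(W), (3,6)(W) are all W)
(5,0): L (options (4,0)(W), (1,0)(W) are all W)
(5,3): L (options (4,3)(W), (1,3)(W), (5,2)(W), (5,1)(W), (4,2)(W) are all W)
(5,6): L (options (4,6)(W), (1,6)(W), (5,5)(W), (5,4)(W), (5,2)(W), (4,5)(W) are all W)
Every other cell has at least one move into one of the L cells above, so it is W.
L cells per row: a=0: 3, a=1: 3, a=2: 2, a=3: 2, a=4: 3, a=5: 3; total 16.

16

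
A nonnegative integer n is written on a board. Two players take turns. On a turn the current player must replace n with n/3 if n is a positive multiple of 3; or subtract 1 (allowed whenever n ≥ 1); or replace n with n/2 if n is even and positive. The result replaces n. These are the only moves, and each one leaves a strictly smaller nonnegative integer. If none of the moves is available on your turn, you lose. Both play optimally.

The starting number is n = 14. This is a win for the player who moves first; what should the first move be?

Work bottom-up. With no move the player to move loses. Otherwise the position is W if at least one move leads to an L position for the opponent, and L if every move leads to a W.
n=0: no move → L
n=1: →0(L), so W
n=2: →1(W) only, which is W, so L
n=3: →2(L), so W
n=4: →2(L), so W
n=5: →4(W) only, which is W, so L
n=6: →2(L), so W
n=7: →6(W) only, which is W, so L
n=8: →7(L), so W
n=9: →3(W), 8(W) — all W, so L
n=10: →5(L), so W
n=11: →10(W) only, which is W, so L
n=12: →11(L), so W
n=13: →12(W) only, which is W, so L
n=14: →7(L), so W
From 14, the L positions reachable in one move are: 7, 13. Any move reaching one of these is winning.

Move to 7.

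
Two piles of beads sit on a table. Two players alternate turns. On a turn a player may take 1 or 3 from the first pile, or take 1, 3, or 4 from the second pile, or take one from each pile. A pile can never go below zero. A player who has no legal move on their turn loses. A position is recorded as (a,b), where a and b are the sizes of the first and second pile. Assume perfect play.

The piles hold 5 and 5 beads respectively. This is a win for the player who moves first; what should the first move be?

Move to (5,4).

Build the W/L table. Terminal = L. A non-terminal position is W if it has a move to some L; otherwise it is L.
No move ever increases a pile, so every position that can arise here has a ≤ 5 and b ≤ 5; it is enough to label the cells with 0 ≤ a ≤ 5 and 0 ≤ b ≤ 5.
Every move lowers a or b (never raises either), so fill the grid row by row in increasing a, and left to right within a row: each cell's successors are then already labelled.
      b=0  b=1  b=2  b=3  b=4  b=5
a=0:    L    W    L    W    W    W
a=1:    W    W    W    W    L    W
a=2:    L    W    L    W    W    W
a=3:    W    W    W    W    L    W
a=4:    L    W    L    W    W    W
a=5:    W    W    W    W    L    W
Cells with no legal move (terminal, hence L): (0,0).
The remaining L cells, each justified by listing all of its moves:
(0,2): only reaches (0,1)(W), which is W → L
(1,4): only reaches (0,4)(W), (1,3)(W), (1,1)(W), (1,0)(W), (0,3)(W), all W → L
(2,0): only reaches (1,0)(W), which is W → L
(2,2): only reaches (1,2)(W), (2,1)(W), (1,1)(W), all W → L
(3,4): only reaches (2,4)(W), (0,4)(W), (3,3)(W), (3,1)(W), (3,0)(W), (2,3)(W), all W → L
(4,0): only reaches (3,0)(W), (1,0)(W), all W → L
(4,2): only reaches (3,2)(W), (1,2)(W), (4,1)(W), (3,1)(W), all W → L
(5,4): only reaches (4,4)(W), (2,4)(W), (5,3)(W), (5,1)(W), (5,0)(W), (4,3)(W), all W → L
Every other cell has at least one move into one of the L cells above, so it is W.
From (5,5), the L positions reachable in one move are: (5,4).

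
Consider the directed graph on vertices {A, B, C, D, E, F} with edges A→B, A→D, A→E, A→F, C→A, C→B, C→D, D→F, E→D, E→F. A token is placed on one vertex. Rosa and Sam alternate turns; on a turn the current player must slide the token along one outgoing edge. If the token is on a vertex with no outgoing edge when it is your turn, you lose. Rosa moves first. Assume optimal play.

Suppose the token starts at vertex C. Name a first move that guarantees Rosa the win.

Label each position W (a win for the player to move) or L (a loss). A position with no legal move is L; any other position is W exactly when some move reaches an L, and L when every move reaches a W.
Every edge goes from a vertex to one that appears earlier in the order B, F, D, E, A, C, so processing vertices in that order labels each vertex after all of its successors.
B: no outgoing edge → L
F: no outgoing edge → L
D: W (go to F, an L position)
E: W (go to F, an L position)
A: W (go to F, an L position)
C: W (go to B, an L position)
From C, the L positions reachable in one move are: B.

Move to B.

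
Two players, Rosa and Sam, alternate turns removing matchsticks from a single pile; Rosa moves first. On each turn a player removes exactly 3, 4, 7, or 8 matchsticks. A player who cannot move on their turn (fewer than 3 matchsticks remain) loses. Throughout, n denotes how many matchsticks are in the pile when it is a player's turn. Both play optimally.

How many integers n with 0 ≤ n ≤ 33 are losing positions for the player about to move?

10

Build the W/L table. Terminal = L. A non-terminal position is W if it has a move to some L; otherwise it is L.
n=0: no move → L
n=1: no move → L
n=2: no move → L
n=3: can move to 0, which is L ⇒ W
n=4: can move to 1, which is L ⇒ W
n=5: can move to 2, which is L ⇒ W
n=6: can move to 2, which is L ⇒ W
n=7: can move to 0, which is L ⇒ W
n=8: can move to 1, which is L ⇒ W
n=9: can move to 2, which is L ⇒ W
n=10: can move to 2, which is L ⇒ W
n=11: moves to 8(W), 7(W), 4(W), 3(W); every one is W ⇒ L
n=12: moves to 9(W), 8(W), 5(W), 4(W); every one is W ⇒ L
n=13: moves to 10(W), 9(W), 6(W), 5(W); every one is W ⇒ L
n=14: can move to 11, which is L ⇒ W
n=15: can move to 12, which is L ⇒ W
n=16: can move to 13, which is L ⇒ W
n=17: can move to 13, which is L ⇒ W
n=18: can move to 11, which is L ⇒ W
n=19: can move to 12, which is L ⇒ W
n=20: can move to 13, which is L ⇒ W
n=21: can move to 13, which is L ⇒ W
n=22: moves to 19(W), 18(W), 15(W), 14(W); every one is W ⇒ L
n=23: moves to 20(W), 19(W), 16(W), 15(W); every one is W ⇒ L
n=24: moves to 21(W), 20(W), 17(W), 16(W); every one is W ⇒ L
n=25: can move to 22, which is L ⇒ W
n=26: can move to 23, which is L ⇒ W
n=27: can move to 24, which is L ⇒ W
n=28: can move to 24, which is L ⇒ W
n=29: can move to 22, which is L ⇒ W
n=30: can move to 23, which is L ⇒ W
n=31: can move to 24, which is L ⇒ W
n=32: can move to 24, which is L ⇒ W
n=33: moves to 30(W), 29(W), 26(W), 25(W); every one is W ⇒ L
L entries with 0 ≤ n ≤ 33: n = 0, 1, 2, 11, 12, 13, 22, 23, 24, 33; that makes 10.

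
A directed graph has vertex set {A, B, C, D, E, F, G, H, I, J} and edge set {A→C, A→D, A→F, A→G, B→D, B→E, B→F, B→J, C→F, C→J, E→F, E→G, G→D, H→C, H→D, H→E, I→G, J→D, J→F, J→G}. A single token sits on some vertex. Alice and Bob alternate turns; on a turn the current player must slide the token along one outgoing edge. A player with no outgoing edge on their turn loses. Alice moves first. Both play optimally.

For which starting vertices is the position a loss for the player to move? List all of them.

D, F, I

Build the W/L table. Terminal = L. A non-terminal position is W if it has a move to some L; otherwise it is L.
Every edge goes from a vertex to one that appears earlier in the order D, F, G, E, J, B, C, A, H, I, so processing vertices in that order labels each vertex after all of its successors.
D: no outgoing edge → L
F: no outgoing edge → L
G: can move to D, which is L ⇒ W
E: can move to F, which is L ⇒ W
J: can move to F, which is L ⇒ W
B: can move to F, which is L ⇒ W
C: can move to F, which is L ⇒ W
A: can move to F, which is L ⇒ W
H: can move to D, which is L ⇒ W
I: the only move is to G(W), a W ⇒ L
The losing starting vertices are exactly the entries labelled L in this table (3 of them).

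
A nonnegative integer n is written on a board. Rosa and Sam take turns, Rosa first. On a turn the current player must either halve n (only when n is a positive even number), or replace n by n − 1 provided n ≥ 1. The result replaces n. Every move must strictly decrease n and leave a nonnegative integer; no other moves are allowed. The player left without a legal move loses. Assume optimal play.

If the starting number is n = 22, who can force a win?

Rosa wins.

Work bottom-up. With no move the player to move loses. Otherwise the position is W if at least one move leads to an L position for the opponent, and L if every move leads to a W.
n=0: no move → L
n=1: W (go to 0, an L position)
n=2: L (sole option 1(W) is W)
n=3: W (go to 2, an L position)
n=4: W (go to 2, an L position)
n=5: L (sole option 4(W) is W)
n=6: W (go to 5, an L position)
n=7: L (sole option 6(W) is W)
n=8: W (go to 7, an L position)
n=9: L (sole option 8(W) is W)
n=10: W (go to 5, an L position)
n=11: L (sole option 10(W) is W)
n=12: W (go to 11, an L position)
n=13: L (sole option 12(W) is W)
n=14: W (go to 7, an L position)
n=15: L (sole option 14(W) is W)
n=16: W (go to 15, an L position)
n=17: L (sole option 16(W) is W)
n=18: W (go to 9, an L position)
n=19: L (sole option 18(W) is W)
n=20: W (go to 19, an L position)
n=21: L (sole option 20(W) is W)
n=22: W (go to 11, an L position)
The starting position 22 is W: Rosa should move to 11, handing over an L position.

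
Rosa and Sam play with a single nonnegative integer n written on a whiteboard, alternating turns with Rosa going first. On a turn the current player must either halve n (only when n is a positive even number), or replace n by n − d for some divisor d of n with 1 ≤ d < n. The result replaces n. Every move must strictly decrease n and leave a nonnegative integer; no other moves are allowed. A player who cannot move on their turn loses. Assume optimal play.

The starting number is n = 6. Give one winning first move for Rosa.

Build the W/L table. Terminal = L. A non-terminal position is W if it has a move to some L; otherwise it is L.
n=0: no move → L
n=1: no move → L
n=2: W (go to 1, an L position)
n=3: L (sole option 2(W) is W)
n=4: W (go to 3, an L position)
n=5: L (sole option 4(W) is W)
n=6: W (go to 3, an L position)
From 6, the L positions reachable in one move are: 3, 5. Any move reaching one of these is winning.

Move to 3.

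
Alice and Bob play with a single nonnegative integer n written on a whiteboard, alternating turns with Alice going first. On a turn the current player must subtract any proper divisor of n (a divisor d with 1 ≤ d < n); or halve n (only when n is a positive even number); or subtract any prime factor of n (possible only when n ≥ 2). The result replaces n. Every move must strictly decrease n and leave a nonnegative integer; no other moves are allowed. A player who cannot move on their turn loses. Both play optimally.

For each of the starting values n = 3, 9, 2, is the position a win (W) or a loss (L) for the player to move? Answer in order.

3: W, 9: L, 2: W

Use the standard recursion: the mover loses at a terminal position; elsewhere, the mover wins exactly when some move hands the opponent an L position.
n=0: no move → L
n=1: no move → L
n=2: reaches L-position 0 → W
n=3: reaches L-position 0 → W
n=4: only reaches 2(W), 3(W), all W → L
n=5: reaches L-position 0 → W
n=6: reaches L-position 4 → W
n=7: reaches L-position 0 → W
n=8: reaches L-position 4 → W
n=9: only reaches 6(W), 8(W), all W → L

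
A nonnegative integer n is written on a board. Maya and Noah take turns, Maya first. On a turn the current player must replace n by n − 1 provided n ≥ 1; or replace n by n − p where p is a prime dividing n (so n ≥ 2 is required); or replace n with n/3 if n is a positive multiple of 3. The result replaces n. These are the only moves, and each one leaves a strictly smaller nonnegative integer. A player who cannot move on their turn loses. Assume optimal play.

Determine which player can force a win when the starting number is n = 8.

Classify positions by backward induction: terminal positions (no move available) are L. From any other position, the mover wins iff some move reaches an L.
n=0: no move → L
n=1: can move to 0, which is L ⇒ W
n=2: can move to 0, which is L ⇒ W
n=3: can move to 0, which is L ⇒ W
n=4: moves to 2(W), 3(W); every one is W ⇒ L
n=5: can move to 0, which is L ⇒ W
n=6: can move to 4, which is L ⇒ W
n=7: can move to 0, which is L ⇒ W
n=8: moves to 6(W), 7(W); every one is W ⇒ L
Every move from 8 reaches a W position, so the mover loses.

Noah wins.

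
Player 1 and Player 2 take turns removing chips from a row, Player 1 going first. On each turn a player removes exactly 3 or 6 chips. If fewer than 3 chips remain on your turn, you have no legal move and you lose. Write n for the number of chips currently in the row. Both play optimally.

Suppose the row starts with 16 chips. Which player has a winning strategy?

Player 1 wins.

Label each position W (a win for the player to move) or L (a loss). A position with no legal move is L; any other position is W exactly when some move reaches an L, and L when every move reaches a W.
n=0: no move → L
n=1: no move → L
n=2: no move → L
n=3: W (go to 0, an L position)
n=4: W (go to 1, an L position)
n=5: W (go to 2, an L position)
n=6: W (go to 0, an L position)
n=7: W (go to 1, an L position)
n=8: W (go to 2, an L position)
n=9: L (options 6(W), 3(W) are all W)
n=10: L (options 7(W), 4(W) are all W)
n=11: L (options 8(W), 5(W) are all W)
n=12: W (go to 9, an L position)
n=13: W (go to 10, an L position)
n=14: W (go to 11, an L position)
n=15: W (go to 9, an L position)
n=16: W (go to 10, an L position)
The starting position 16 is W: Player 1 should remove 6, leaving 10, handing over an L position.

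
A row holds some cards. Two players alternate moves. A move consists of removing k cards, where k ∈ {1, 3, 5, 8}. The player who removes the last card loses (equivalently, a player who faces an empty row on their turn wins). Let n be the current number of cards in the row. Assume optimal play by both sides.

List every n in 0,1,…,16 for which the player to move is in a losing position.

Positions with no move are W. A position that does have a move is losing for the player to move precisely when every available move leads to a winning position for the opponent. Fill in the labels:
n=0: no move; the opponent has just taken the last card and therefore loses → W
n=1: L (sole option 0(W) is W)
n=2: W (go to 1, an L position)
n=3: L (options 2(W), 0(W) are all W)
n=4: W (go to 3, an L position)
n=5: L (options 4(W), 2(W), 0(W) are all W)
n=6: W (go to 5, an L position)
n=7: L (options 6(W), 4(W), 2(W) are all W)
n=8: W (go to 7, an L position)
n=9: W (go to 1, an L position)
n=10: W (go to 7, an L position)
n=11: W (go to 3, an L position)
n=12: W (go to 7, an L position)
n=13: W (go to 5, an L position)
n=14: L (options 13(W), 11(W), 9(W), 6(W) are all W)
n=15: W (go to 14, an L position)
n=16: L (options 15(W), 13(W), 11(W), 8(W) are all W)
Reading off the rows marked L gives the requested list; there are 6 such values of n.

1, 3, 5, 7, 14, 16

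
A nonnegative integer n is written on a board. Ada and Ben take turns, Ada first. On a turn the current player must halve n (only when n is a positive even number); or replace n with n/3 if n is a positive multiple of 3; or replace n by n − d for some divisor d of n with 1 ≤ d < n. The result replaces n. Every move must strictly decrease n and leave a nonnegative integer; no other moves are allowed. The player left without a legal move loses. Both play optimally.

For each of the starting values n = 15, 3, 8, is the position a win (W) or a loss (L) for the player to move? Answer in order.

15: L, 3: W, 8: W

Label each position W (a win for the player to move) or L (a loss). A position with no legal move is L; any other position is W exactly when some move reaches an L, and L when every move reaches a W.
n=0: no move → L
n=1: no move → L
n=2: W (go to 1, an L position)
n=3: W (go to 1, an L position)
n=4: L (options 2(W), 3(W) are all W)
n=5: W (go to 4, an L position)
n=6: W (go to 4, an L position)
n=7: L (sole option 6(W) is W)
n=8: W (go to 4, an L position)
n=9: L (options 3(W), 6(W), 8(W) are all W)
n=10: W (go to 9, an L position)
n=11: L (sole option 10(W) is W)
n=12: W (go to 4, an L position)
n=13: L (sole option 12(W) is W)
n=14: W (go to 7, an L position)
n=15: L (options 5(W), 10(W), 12(W), 14(W) are all W)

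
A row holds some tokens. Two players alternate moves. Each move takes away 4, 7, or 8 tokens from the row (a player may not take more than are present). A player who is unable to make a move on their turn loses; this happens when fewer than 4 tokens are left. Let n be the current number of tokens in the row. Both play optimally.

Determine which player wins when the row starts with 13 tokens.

The second player wins.

Label each position W (a win for the player to move) or L (a loss). A position with no legal move is L; any other position is W exactly when some move reaches an L, and L when every move reaches a W.
n=0: no move → L
n=1: no move → L
n=2: no move → L
n=3: no move → L
n=4: reaches L-position 0 → W
n=5: reaches L-position 1 → W
n=6: reaches L-position 2 → W
n=7: reaches L-position 3 → W
n=8: reaches L-position 1 → W
n=9: reaches L-position 2 → W
n=10: reaches L-position 3 → W
n=11: reaches L-position 3 → W
n=12: only reaches 8(W), 5(W), 4(W), all W → L
n=13: only reaches 9(W), 6(W), 5(W), all W → L
The starting position 13 is L: whatever the player to move does, the opponent receives a W position.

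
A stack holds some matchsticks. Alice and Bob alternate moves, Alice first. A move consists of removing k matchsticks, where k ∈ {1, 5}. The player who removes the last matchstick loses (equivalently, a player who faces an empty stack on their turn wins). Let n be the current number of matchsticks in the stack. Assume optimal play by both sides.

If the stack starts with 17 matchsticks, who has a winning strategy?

Work bottom-up. With no move the player to move wins. Otherwise the position is W if at least one move leads to an L position for the opponent, and L if every move leads to a W.
n=0: no move; the opponent has just taken the last matchstick and therefore loses → W
n=1: L (sole option 0(W) is W)
n=2: W (go to 1, an L position)
n=3: L (sole option 2(W) is W)
n=4: W (go to 3, an L position)
n=5: L (options 4(W), 0(W) are all W)
n=6: W (go to 5, an L position)
n=7: L (options 6(W), 2(W) are all W)
n=8: W (go to 7, an L position)
n=9: L (options 8(W), 4(W) are all W)
n=10: W (go to 9, an L position)
n=11: L (options 10(W), 6(W) are all W)
n=12: W (go to 11, an L position)
n=13: L (options 12(W), 8(W) are all W)
n=14: W (go to 13, an L position)
n=15: L (options 14(W), 10(W) are all W)
n=16: W (go to 15, an L position)
n=17: L (options 16(W), 12(W) are all W)
The starting position 17 is L: whatever Alice does, the opponent receives a W position.

Bob wins.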